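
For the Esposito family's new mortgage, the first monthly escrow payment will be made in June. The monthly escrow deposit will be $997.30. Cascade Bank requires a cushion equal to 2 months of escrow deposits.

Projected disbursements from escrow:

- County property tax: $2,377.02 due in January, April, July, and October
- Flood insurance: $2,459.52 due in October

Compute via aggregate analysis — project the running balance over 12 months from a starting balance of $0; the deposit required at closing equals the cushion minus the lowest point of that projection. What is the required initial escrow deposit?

Cushion = 2 × $997.30 = $1,994.60
Trial balance (start $0, +$997.30 each month, − disbursements):
  Jun: +$997.30 → $997.30
  Jul: +$997.30 − $2,377.02 → -$382.42
  Aug: +$997.30 → $614.88
  Sep: +$997.30 → $1,612.18
  Oct: +$997.30 − $4,836.54 → -$2,227.06
  Nov: +$997.30 → -$1,229.76
  Dec: +$997.30 → -$232.46
  Jan: +$997.30 − $2,377.02 → -$1,612.18
  Feb: +$997.30 → -$614.88
  Mar: +$997.30 → $382.42
  Apr: +$997.30 − $2,377.02 → -$997.30
  May: +$997.30 → $0.00
Lowest trial balance = -$2,227.06 (Oct)
Initial deposit = cushion − low point = $1,994.60 − (-$2,227.06) = $4,221.66

$4,221.66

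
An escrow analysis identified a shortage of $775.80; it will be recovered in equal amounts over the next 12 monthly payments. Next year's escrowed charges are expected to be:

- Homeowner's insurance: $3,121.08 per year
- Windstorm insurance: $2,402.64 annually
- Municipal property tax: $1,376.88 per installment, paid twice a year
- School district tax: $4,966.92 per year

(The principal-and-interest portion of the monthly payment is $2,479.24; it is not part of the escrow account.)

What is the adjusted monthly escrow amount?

Homeowner's insurance — $3,121.08/yr
Windstorm insurance — $2,402.64/yr
Municipal property tax — $1,376.88 × 2 = $2,753.76/yr
School district tax — $4,966.92/yr
Combined annual = $3,121.08 + $2,402.64 + $2,753.76 + $4,966.92 = $13,244.40
Per month = $13,244.40 ÷ 12 = $1,103.70
Shortage per month = $775.80 ÷ 12 = $64.65
New monthly escrow = $1,103.70 + $64.65 = $1,168.35

$1,168.35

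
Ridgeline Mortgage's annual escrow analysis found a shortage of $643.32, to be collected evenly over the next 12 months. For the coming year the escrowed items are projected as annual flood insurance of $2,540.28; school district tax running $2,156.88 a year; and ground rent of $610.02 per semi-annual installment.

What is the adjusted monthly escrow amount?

Flood insurance = $2,540.28 annually
School district tax = $2,156.88 annually
Ground rent = $610.02 × 2 = $1,220.04 annually
Yearly total = $5,917.20
Per month = $5,917.20 / 12 = $493.10
Shortage spread = $643.32 / 12 = $53.61/mo
New monthly escrow = $493.10 + $53.61 = $546.71

$546.71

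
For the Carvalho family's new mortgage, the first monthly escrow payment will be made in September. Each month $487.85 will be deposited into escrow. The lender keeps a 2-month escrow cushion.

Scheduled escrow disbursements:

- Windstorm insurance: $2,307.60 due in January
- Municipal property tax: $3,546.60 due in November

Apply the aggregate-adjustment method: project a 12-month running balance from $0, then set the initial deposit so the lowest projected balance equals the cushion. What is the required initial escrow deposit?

$4,390.65

Cushion = 2 × $487.85 = $975.70
Trial balance (start $0, +$487.85 each month, − disbursements):
  Sep: +$487.85 → $487.85
  Oct: +$487.85 → $975.70
  Nov: +$487.85 − $3,546.60 → -$2,083.05
  Dec: +$487.85 → -$1,595.20
  Jan: +$487.85 − $2,307.60 → -$3,414.95
  Feb: +$487.85 → -$2,927.10
  Mar: +$487.85 → -$2,439.25
  Apr: +$487.85 → -$1,951.40
  May: +$487.85 → -$1,463.55
  Jun: +$487.85 → -$975.70
  Jul: +$487.85 → -$487.85
  Aug: +$487.85 → $0.00
Lowest trial balance = -$3,414.95 (Jan)
Initial deposit = cushion − low point = $975.70 − (-$3,414.95) = $4,390.65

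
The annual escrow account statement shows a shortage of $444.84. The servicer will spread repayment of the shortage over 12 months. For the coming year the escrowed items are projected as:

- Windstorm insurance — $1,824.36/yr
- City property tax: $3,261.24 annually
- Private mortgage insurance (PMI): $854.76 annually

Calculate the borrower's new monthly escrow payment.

Windstorm insurance = $1,824.36
City property tax = $3,261.24
Private mortgage insurance (PMI) = $854.76
Annual escrow total = $5,940.36
Per month = $5,940.36 ÷ 12 = $495.03
Shortage per month = $444.84 ÷ 12 = $37.07
Adjusted monthly = $495.03 + $37.07 = $532.10

$532.10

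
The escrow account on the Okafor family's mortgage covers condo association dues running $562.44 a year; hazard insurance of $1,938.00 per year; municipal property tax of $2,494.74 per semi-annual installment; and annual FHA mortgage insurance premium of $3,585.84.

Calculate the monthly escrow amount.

Condo association dues — $562.44 annually
Hazard insurance — $1,938.00 annually
Municipal property tax — $2,494.74 × 2 = $4,989.48 annually
FHA mortgage insurance premium — $3,585.84 annually
Total annual escrow = $562.44 + $1,938.00 + $4,989.48 + $3,585.84 = $11,075.76
Base monthly escrow = $11,075.76 ÷ 12 = $922.98

$922.98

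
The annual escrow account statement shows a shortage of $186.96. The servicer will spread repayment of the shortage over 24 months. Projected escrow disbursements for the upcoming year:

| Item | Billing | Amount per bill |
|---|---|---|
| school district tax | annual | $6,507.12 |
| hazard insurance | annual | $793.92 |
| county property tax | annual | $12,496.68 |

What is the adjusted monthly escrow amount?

$1,657.60

School district tax = $6,507.12 annually
Hazard insurance = $793.92 annually
County property tax = $12,496.68 annually
Annual escrow total = $6,507.12 + $793.92 + $12,496.68 = $19,797.72
Monthly = $19,797.72 / 12 = $1,649.81
Monthly shortage recovery: $186.96 ÷ 24 = $7.79
Adjusted monthly = $1,649.81 + $7.79 = $1,657.60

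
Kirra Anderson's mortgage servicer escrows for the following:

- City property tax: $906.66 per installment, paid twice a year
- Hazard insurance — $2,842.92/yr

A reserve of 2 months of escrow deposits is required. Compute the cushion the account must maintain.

$776.04

City property tax: $906.66 × 2 = $1,813.32 annually
Hazard insurance: $2,842.92 annually
Total annual escrow = $1,813.32 + $2,842.92 = $4,656.24
Monthly escrow = $4,656.24 ÷ 12 = $388.02
Cushion = 2 × $388.02 = $776.04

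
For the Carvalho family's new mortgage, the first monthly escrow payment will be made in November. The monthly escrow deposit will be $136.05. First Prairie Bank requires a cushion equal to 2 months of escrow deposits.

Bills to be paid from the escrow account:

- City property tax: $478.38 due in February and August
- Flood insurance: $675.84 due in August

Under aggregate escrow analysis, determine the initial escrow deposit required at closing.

Cushion = 2 × $136.05 = $272.10
Trial balance (start $0, +$136.05 each month, − disbursements):
  Nov: +$136.05 → $136.05
  Dec: +$136.05 → $272.10
  Jan: +$136.05 → $408.15
  Feb: +$136.05 − $478.38 → $65.82
  Mar: +$136.05 → $201.87
  Apr: +$136.05 → $337.92
  May: +$136.05 → $473.97
  Jun: +$136.05 → $610.02
  Jul: +$136.05 → $746.07
  Aug: +$136.05 − $1,154.22 → -$272.10
  Sep: +$136.05 → -$136.05
  Oct: +$136.05 → $0.00
Lowest trial balance = -$272.10 (Aug)
Initial deposit = cushion − low point = $272.10 − (-$272.10) = $544.20

$544.20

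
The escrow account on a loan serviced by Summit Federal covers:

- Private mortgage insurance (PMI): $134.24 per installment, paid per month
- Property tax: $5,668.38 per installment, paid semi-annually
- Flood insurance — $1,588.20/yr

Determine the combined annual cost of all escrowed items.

$14,535.84

Private mortgage insurance (PMI) — $134.24 × 12 = $1,610.88/yr
Property tax — $5,668.38 × 2 = $11,336.76/yr
Flood insurance — $1,588.20/yr
Total annual escrow = $1,610.88 + $11,336.76 + $1,588.20 = $14,535.84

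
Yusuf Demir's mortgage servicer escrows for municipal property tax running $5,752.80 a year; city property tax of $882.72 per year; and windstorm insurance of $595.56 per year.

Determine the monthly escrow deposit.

Municipal property tax: $5,752.80 annually
City property tax: $882.72 annually
Windstorm insurance: $595.56 annually
Total per year = $7,231.08
Monthly = $7,231.08 ÷ 12 = $602.59

$602.59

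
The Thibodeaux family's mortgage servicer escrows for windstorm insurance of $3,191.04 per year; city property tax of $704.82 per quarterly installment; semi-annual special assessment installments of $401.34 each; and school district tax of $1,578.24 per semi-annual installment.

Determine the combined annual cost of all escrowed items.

Windstorm insurance = $3,191.04 per year
City property tax = $704.82 × 4 = $2,819.28 per year
Special assessment = $401.34 × 2 = $802.68 per year
School district tax = $1,578.24 × 2 = $3,156.48 per year
Annual escrow total = $3,191.04 + $2,819.28 + $802.68 + $3,156.48 = $9,969.48

$9,969.48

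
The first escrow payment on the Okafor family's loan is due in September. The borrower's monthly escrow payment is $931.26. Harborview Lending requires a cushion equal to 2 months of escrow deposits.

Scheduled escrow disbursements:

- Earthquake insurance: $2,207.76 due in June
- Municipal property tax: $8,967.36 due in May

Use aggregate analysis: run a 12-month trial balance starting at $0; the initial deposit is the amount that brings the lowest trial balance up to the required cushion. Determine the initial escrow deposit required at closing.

Cushion = 2 × $931.26 = $1,862.52
Trial balance (start $0, +$931.26 each month, − disbursements):
  Sep: +$931.26 → $931.26
  Oct: +$931.26 → $1,862.52
  Nov: +$931.26 → $2,793.78
  Dec: +$931.26 → $3,725.04
  Jan: +$931.26 → $4,656.30
  Feb: +$931.26 → $5,587.56
  Mar: +$931.26 → $6,518.82
  Apr: +$931.26 → $7,450.08
  May: +$931.26 − $8,967.36 → -$586.02
  Jun: +$931.26 − $2,207.76 → -$1,862.52
  Jul: +$931.26 → -$931.26
  Aug: +$931.26 → $0.00
Lowest trial balance = -$1,862.52 (Jun)
Initial deposit = cushion − low point = $1,862.52 − (-$1,862.52) = $3,725.04

$3,725.04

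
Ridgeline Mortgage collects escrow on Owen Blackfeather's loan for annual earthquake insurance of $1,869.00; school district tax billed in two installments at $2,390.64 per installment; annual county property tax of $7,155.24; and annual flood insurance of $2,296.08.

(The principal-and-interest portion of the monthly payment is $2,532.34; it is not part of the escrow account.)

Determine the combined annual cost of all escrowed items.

$16,101.60

Earthquake insurance = $1,869.00 annually
School district tax = $2,390.64 × 2 = $4,781.28 annually
County property tax = $7,155.24 annually
Flood insurance = $2,296.08 annually
Total annual escrow = $1,869.00 + $4,781.28 + $7,155.24 + $2,296.08 = $16,101.60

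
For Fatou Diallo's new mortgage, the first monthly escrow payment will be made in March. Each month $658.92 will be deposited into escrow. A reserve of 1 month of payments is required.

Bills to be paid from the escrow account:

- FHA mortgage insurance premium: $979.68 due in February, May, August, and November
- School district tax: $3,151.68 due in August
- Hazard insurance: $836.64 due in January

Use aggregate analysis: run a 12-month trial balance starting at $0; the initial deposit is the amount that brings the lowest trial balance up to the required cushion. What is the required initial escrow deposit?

Cushion = 1 × $658.92 = $658.92
Trial balance (start $0, +$658.92 each month, − disbursements):
  Mar: +$658.92 → $658.92
  Apr: +$658.92 → $1,317.84
  May: +$658.92 − $979.68 → $997.08
  Jun: +$658.92 → $1,656.00
  Jul: +$658.92 → $2,314.92
  Aug: +$658.92 − $4,131.36 → -$1,157.52
  Sep: +$658.92 → -$498.60
  Oct: +$658.92 → $160.32
  Nov: +$658.92 − $979.68 → -$160.44
  Dec: +$658.92 → $498.48
  Jan: +$658.92 − $836.64 → $320.76
  Feb: +$658.92 − $979.68 → $0.00
Lowest trial balance = -$1,157.52 (Aug)
Initial deposit = cushion − low point = $658.92 − (-$1,157.52) = $1,816.44

$1,816.44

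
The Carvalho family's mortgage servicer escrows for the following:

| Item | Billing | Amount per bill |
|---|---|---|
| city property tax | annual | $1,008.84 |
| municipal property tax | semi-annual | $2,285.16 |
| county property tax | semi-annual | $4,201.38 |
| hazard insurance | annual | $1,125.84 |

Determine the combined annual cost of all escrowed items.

$15,107.76

City property tax = $1,008.84 annually
Municipal property tax = $2,285.16 × 2 = $4,570.32 annually
County property tax = $4,201.38 × 2 = $8,402.76 annually
Hazard insurance = $1,125.84 annually
Yearly total = $1,008.84 + $4,570.32 + $8,402.76 + $1,125.84 = $15,107.76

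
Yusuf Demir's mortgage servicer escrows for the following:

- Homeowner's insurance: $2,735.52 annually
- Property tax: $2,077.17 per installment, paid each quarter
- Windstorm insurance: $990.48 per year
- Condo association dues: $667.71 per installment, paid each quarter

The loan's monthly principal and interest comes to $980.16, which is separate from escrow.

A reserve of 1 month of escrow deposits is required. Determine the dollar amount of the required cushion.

Homeowner's insurance: $2,735.52 annually
Property tax: $2,077.17 × 4 = $8,308.68 annually
Windstorm insurance: $990.48 annually
Condo association dues: $667.71 × 4 = $2,670.84 annually
Annual escrow total = $14,705.52
Monthly escrow = $14,705.52 ÷ 12 = $1,225.46
Cushion = 1 × $1,225.46 = $1,225.46

$1,225.46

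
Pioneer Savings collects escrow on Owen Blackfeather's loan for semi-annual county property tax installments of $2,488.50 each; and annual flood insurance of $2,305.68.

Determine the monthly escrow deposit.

$606.89

County property tax = $2,488.50 × 2 = $4,977.00
Flood insurance = $2,305.68
Total annual escrow = $4,977.00 + $2,305.68 = $7,282.68
Per month = $7,282.68 / 12 = $606.89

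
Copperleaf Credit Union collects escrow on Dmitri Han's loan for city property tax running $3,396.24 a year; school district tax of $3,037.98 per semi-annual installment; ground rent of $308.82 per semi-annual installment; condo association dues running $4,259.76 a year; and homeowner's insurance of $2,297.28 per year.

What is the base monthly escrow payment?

$1,387.24

City property tax — $3,396.24/yr
School district tax — $3,037.98 × 2 = $6,075.96/yr
Ground rent — $308.82 × 2 = $617.64/yr
Condo association dues — $4,259.76/yr
Homeowner's insurance — $2,297.28/yr
Total annual escrow = $3,396.24 + $6,075.96 + $617.64 + $4,259.76 + $2,297.28 = $16,646.88
Monthly = $16,646.88 / 12 = $1,387.24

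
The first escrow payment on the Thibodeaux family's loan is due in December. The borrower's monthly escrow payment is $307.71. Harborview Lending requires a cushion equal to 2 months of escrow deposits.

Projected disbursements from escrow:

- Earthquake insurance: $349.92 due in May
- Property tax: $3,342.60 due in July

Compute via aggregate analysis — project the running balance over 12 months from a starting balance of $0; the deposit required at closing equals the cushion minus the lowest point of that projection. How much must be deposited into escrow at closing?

Cushion = 2 × $307.71 = $615.42
Trial balance (start $0, +$307.71 each month, − disbursements):
  Dec: +$307.71 → $307.71
  Jan: +$307.71 → $615.42
  Feb: +$307.71 → $923.13
  Mar: +$307.71 → $1,230.84
  Apr: +$307.71 → $1,538.55
  May: +$307.71 − $349.92 → $1,496.34
  Jun: +$307.71 → $1,804.05
  Jul: +$307.71 − $3,342.60 → -$1,230.84
  Aug: +$307.71 → -$923.13
  Sep: +$307.71 → -$615.42
  Oct: +$307.71 → -$307.71
  Nov: +$307.71 → $0.00
Lowest trial balance = -$1,230.84 (Jul)
Initial deposit = cushion − low point = $615.42 − (-$1,230.84) = $1,846.26

$1,846.26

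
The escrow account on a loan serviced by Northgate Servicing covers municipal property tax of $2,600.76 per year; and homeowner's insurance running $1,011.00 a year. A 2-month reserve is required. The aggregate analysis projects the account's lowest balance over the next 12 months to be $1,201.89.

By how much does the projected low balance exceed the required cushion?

$599.93

Municipal property tax: $2,600.76
Homeowner's insurance: $1,011.00
Total annual escrow = $2,600.76 + $1,011.00 = $3,611.76
Base monthly escrow = $3,611.76 / 12 = $300.98
Cushion = 2 × $300.98 = $601.96
Surplus = $1,201.89 − $601.96 = $599.93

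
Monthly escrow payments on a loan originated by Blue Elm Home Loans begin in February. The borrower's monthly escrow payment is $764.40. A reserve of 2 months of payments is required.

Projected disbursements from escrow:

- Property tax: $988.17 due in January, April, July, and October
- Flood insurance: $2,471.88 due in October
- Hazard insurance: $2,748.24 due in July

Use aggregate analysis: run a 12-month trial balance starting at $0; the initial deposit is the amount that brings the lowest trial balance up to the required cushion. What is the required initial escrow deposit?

Cushion = 2 × $764.40 = $1,528.80
Trial balance (start $0, +$764.40 each month, − disbursements):
  Feb: +$764.40 → $764.40
  Mar: +$764.40 → $1,528.80
  Apr: +$764.40 − $988.17 → $1,305.03
  May: +$764.40 → $2,069.43
  Jun: +$764.40 → $2,833.83
  Jul: +$764.40 − $3,736.41 → -$138.18
  Aug: +$764.40 → $626.22
  Sep: +$764.40 → $1,390.62
  Oct: +$764.40 − $3,460.05 → -$1,305.03
  Nov: +$764.40 → -$540.63
  Dec: +$764.40 → $223.77
  Jan: +$764.40 − $988.17 → $0.00
Lowest trial balance = -$1,305.03 (Oct)
Initial deposit = cushion − low point = $1,528.80 − (-$1,305.03) = $2,833.83

$2,833.83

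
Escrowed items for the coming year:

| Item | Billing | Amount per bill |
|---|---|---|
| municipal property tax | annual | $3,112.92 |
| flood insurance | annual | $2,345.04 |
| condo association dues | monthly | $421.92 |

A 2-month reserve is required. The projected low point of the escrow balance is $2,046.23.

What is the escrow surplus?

Municipal property tax = $3,112.92/yr
Flood insurance = $2,345.04/yr
Condo association dues = $421.92 × 12 = $5,063.04/yr
Yearly total = $10,521.00
Per month = $10,521.00 / 12 = $876.75
Required reserve = 2 × $876.75 = $1,753.50
Excess over cushion: $2,046.23 − $1,753.50 = $292.73

$292.73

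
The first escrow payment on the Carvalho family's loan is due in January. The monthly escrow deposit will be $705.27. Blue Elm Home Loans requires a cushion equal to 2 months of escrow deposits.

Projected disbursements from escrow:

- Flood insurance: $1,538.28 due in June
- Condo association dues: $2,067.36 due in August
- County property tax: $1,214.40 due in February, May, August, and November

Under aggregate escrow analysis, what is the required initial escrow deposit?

$3,017.22

Cushion = 2 × $705.27 = $1,410.54
Trial balance (start $0, +$705.27 each month, − disbursements):
  Jan: +$705.27 → $705.27
  Feb: +$705.27 − $1,214.40 → $196.14
  Mar: +$705.27 → $901.41
  Apr: +$705.27 → $1,606.68
  May: +$705.27 − $1,214.40 → $1,097.55
  Jun: +$705.27 − $1,538.28 → $264.54
  Jul: +$705.27 → $969.81
  Aug: +$705.27 − $3,281.76 → -$1,606.68
  Sep: +$705.27 → -$901.41
  Oct: +$705.27 → -$196.14
  Nov: +$705.27 − $1,214.40 → -$705.27
  Dec: +$705.27 → $0.00
Lowest trial balance = -$1,606.68 (Aug)
Initial deposit = cushion − low point = $1,410.54 − (-$1,606.68) = $3,017.22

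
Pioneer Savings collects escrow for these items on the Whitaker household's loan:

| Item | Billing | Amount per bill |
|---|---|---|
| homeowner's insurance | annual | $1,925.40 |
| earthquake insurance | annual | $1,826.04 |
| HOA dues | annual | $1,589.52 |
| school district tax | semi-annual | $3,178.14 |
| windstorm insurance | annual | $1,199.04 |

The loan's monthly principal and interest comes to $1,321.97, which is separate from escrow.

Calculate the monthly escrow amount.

Homeowner's insurance — $1,925.40 per year
Earthquake insurance — $1,826.04 per year
HOA dues — $1,589.52 per year
School district tax — $3,178.14 × 2 = $6,356.28 per year
Windstorm insurance — $1,199.04 per year
Total annual escrow = $12,896.28
Base monthly escrow = $12,896.28 / 12 = $1,074.69

$1,074.69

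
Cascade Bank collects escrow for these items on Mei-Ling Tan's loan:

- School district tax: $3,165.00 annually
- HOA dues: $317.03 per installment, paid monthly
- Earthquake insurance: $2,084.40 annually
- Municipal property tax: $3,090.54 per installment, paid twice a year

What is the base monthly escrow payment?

School district tax = $3,165.00 per year
HOA dues = $317.03 × 12 = $3,804.36 per year
Earthquake insurance = $2,084.40 per year
Municipal property tax = $3,090.54 × 2 = $6,181.08 per year
Total per year = $3,165.00 + $3,804.36 + $2,084.40 + $6,181.08 = $15,234.84
Monthly = $15,234.84 / 12 = $1,269.57

$1,269.57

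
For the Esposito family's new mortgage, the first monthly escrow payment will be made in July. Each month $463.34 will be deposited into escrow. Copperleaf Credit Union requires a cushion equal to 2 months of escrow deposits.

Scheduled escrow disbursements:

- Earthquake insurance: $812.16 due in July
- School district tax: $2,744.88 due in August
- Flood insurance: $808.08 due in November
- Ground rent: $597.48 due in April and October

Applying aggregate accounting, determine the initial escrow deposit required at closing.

Cushion = 2 × $463.34 = $926.68
Trial balance (start $0, +$463.34 each month, − disbursements):
  Jul: +$463.34 − $812.16 → -$348.82
  Aug: +$463.34 − $2,744.88 → -$2,630.36
  Sep: +$463.34 → -$2,167.02
  Oct: +$463.34 − $597.48 → -$2,301.16
  Nov: +$463.34 − $808.08 → -$2,645.90
  Dec: +$463.34 → -$2,182.56
  Jan: +$463.34 → -$1,719.22
  Feb: +$463.34 → -$1,255.88
  Mar: +$463.34 → -$792.54
  Apr: +$463.34 − $597.48 → -$926.68
  May: +$463.34 → -$463.34
  Jun: +$463.34 → $0.00
Lowest trial balance = -$2,645.90 (Nov)
Initial deposit = cushion − low point = $926.68 − (-$2,645.90) = $3,572.58

$3,572.58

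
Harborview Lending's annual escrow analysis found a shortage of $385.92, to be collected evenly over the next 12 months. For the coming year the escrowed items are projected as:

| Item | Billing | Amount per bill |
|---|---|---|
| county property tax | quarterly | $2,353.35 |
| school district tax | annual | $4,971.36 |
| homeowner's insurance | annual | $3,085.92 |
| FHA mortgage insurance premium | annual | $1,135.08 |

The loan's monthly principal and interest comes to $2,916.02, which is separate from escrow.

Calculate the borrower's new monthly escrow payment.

$1,582.64

County property tax: $2,353.35 × 4 = $9,413.40 per year
School district tax: $4,971.36 per year
Homeowner's insurance: $3,085.92 per year
FHA mortgage insurance premium: $1,135.08 per year
Total per year = $18,605.76
Base monthly escrow = $18,605.76 / 12 = $1,550.48
Shortage spread = $385.92 ÷ 12 = $32.16/mo
Adjusted monthly = $1,550.48 + $32.16 = $1,582.64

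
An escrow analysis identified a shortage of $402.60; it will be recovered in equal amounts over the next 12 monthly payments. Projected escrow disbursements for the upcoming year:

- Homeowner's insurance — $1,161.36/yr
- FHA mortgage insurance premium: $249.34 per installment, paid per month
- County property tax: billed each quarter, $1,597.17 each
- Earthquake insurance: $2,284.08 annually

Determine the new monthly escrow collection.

Homeowner's insurance = $1,161.36
FHA mortgage insurance premium = $249.34 × 12 = $2,992.08
County property tax = $1,597.17 × 4 = $6,388.68
Earthquake insurance = $2,284.08
Total annual escrow = $12,826.20
Base monthly escrow = $12,826.20 / 12 = $1,068.85
Monthly shortage recovery: $402.60 / 12 = $33.55
New monthly escrow = $1,068.85 + $33.55 = $1,102.40

$1,102.40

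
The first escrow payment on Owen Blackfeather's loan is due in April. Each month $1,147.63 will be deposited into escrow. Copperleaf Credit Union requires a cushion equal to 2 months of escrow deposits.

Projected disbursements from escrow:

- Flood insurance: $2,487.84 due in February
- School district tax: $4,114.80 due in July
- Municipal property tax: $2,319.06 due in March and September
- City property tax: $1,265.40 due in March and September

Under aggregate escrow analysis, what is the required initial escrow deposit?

$3,108.74

Cushion = 2 × $1,147.63 = $2,295.26
Trial balance (start $0, +$1,147.63 each month, − disbursements):
  Apr: +$1,147.63 → $1,147.63
  May: +$1,147.63 → $2,295.26
  Jun: +$1,147.63 → $3,442.89
  Jul: +$1,147.63 − $4,114.80 → $475.72
  Aug: +$1,147.63 → $1,623.35
  Sep: +$1,147.63 − $3,584.46 → -$813.48
  Oct: +$1,147.63 → $334.15
  Nov: +$1,147.63 → $1,481.78
  Dec: +$1,147.63 → $2,629.41
  Jan: +$1,147.63 → $3,777.04
  Feb: +$1,147.63 − $2,487.84 → $2,436.83
  Mar: +$1,147.63 − $3,584.46 → $0.00
Lowest trial balance = -$813.48 (Sep)
Initial deposit = cushion − low point = $2,295.26 − (-$813.48) = $3,108.74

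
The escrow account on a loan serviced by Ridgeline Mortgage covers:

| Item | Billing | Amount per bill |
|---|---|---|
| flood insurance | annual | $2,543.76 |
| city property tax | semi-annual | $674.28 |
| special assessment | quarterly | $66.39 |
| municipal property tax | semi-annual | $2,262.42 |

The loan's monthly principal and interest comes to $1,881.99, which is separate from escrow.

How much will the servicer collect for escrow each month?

Flood insurance = $2,543.76 per year
City property tax = $674.28 × 2 = $1,348.56 per year
Special assessment = $66.39 × 4 = $265.56 per year
Municipal property tax = $2,262.42 × 2 = $4,524.84 per year
Total per year = $8,682.72
Base monthly escrow = $8,682.72 / 12 = $723.56

$723.56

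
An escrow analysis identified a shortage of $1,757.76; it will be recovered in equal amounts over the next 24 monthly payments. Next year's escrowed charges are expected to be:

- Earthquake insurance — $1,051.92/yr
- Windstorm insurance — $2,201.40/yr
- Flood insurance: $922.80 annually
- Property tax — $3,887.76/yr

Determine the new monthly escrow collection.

$745.23

Earthquake insurance: $1,051.92 per year
Windstorm insurance: $2,201.40 per year
Flood insurance: $922.80 per year
Property tax: $3,887.76 per year
Combined annual = $8,063.88
Per month = $8,063.88 / 12 = $671.99
Shortage spread = $1,757.76 ÷ 24 = $73.24/mo
New monthly escrow = $671.99 + $73.24 = $745.23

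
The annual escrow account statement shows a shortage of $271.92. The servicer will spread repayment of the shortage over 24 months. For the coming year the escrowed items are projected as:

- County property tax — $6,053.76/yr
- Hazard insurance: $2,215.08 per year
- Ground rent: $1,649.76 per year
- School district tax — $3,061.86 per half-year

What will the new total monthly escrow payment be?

$1,348.19

County property tax = $6,053.76
Hazard insurance = $2,215.08
Ground rent = $1,649.76
School district tax = $3,061.86 × 2 = $6,123.72
Annual escrow total = $16,042.32
Monthly escrow = $16,042.32 ÷ 12 = $1,336.86
Shortage per month = $271.92 / 24 = $11.33
Adjusted monthly = $1,336.86 + $11.33 = $1,348.19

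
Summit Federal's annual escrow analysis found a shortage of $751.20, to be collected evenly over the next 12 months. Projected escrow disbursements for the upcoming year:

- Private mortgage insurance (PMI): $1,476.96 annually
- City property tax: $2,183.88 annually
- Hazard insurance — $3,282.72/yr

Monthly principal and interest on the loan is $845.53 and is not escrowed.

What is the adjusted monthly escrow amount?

$641.23

Private mortgage insurance (PMI): $1,476.96/yr
City property tax: $2,183.88/yr
Hazard insurance: $3,282.72/yr
Annual escrow total = $6,943.56
Monthly escrow = $6,943.56 / 12 = $578.63
Shortage per month = $751.20 / 12 = $62.60
Adjusted monthly = $578.63 + $62.60 = $641.23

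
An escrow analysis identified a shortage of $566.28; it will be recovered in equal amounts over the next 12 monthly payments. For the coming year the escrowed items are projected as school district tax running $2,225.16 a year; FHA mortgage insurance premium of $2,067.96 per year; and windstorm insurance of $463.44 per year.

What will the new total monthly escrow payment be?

$443.57

School district tax — $2,225.16 per year
FHA mortgage insurance premium — $2,067.96 per year
Windstorm insurance — $463.44 per year
Combined annual = $2,225.16 + $2,067.96 + $463.44 = $4,756.56
Monthly = $4,756.56 / 12 = $396.38
Monthly shortage recovery: $566.28 / 12 = $47.19
New monthly escrow = $396.38 + $47.19 = $443.57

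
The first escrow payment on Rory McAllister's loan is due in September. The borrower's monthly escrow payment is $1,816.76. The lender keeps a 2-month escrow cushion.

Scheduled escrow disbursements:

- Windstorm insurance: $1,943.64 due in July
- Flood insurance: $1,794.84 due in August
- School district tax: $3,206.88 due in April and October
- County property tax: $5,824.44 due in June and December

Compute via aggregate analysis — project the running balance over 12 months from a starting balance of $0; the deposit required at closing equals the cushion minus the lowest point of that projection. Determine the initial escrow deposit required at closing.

$5,397.80

Cushion = 2 × $1,816.76 = $3,633.52
Trial balance (start $0, +$1,816.76 each month, − disbursements):
  Sep: +$1,816.76 → $1,816.76
  Oct: +$1,816.76 − $3,206.88 → $426.64
  Nov: +$1,816.76 → $2,243.40
  Dec: +$1,816.76 − $5,824.44 → -$1,764.28
  Jan: +$1,816.76 → $52.48
  Feb: +$1,816.76 → $1,869.24
  Mar: +$1,816.76 → $3,686.00
  Apr: +$1,816.76 − $3,206.88 → $2,295.88
  May: +$1,816.76 → $4,112.64
  Jun: +$1,816.76 − $5,824.44 → $104.96
  Jul: +$1,816.76 − $1,943.64 → -$21.92
  Aug: +$1,816.76 − $1,794.84 → $0.00
Lowest trial balance = -$1,764.28 (Dec)
Initial deposit = cushion − low point = $3,633.52 − (-$1,764.28) = $5,397.80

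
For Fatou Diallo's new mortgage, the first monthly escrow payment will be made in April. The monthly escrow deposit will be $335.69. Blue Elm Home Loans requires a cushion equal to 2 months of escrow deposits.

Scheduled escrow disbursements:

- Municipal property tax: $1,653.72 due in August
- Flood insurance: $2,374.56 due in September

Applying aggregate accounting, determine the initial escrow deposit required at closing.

Cushion = 2 × $335.69 = $671.38
Trial balance (start $0, +$335.69 each month, − disbursements):
  Apr: +$335.69 → $335.69
  May: +$335.69 → $671.38
  Jun: +$335.69 → $1,007.07
  Jul: +$335.69 → $1,342.76
  Aug: +$335.69 − $1,653.72 → $24.73
  Sep: +$335.69 − $2,374.56 → -$2,014.14
  Oct: +$335.69 → -$1,678.45
  Nov: +$335.69 → -$1,342.76
  Dec: +$335.69 → -$1,007.07
  Jan: +$335.69 → -$671.38
  Feb: +$335.69 → -$335.69
  Mar: +$335.69 → $0.00
Lowest trial balance = -$2,014.14 (Sep)
Initial deposit = cushion − low point = $671.38 − (-$2,014.14) = $2,685.52

$2,685.52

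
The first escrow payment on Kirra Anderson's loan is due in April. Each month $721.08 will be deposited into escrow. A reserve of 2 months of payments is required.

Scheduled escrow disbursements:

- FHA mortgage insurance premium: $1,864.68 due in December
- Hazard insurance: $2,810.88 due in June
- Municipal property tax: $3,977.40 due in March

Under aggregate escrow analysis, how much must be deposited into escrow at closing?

Cushion = 2 × $721.08 = $1,442.16
Trial balance (start $0, +$721.08 each month, − disbursements):
  Apr: +$721.08 → $721.08
  May: +$721.08 → $1,442.16
  Jun: +$721.08 − $2,810.88 → -$647.64
  Jul: +$721.08 → $73.44
  Aug: +$721.08 → $794.52
  Sep: +$721.08 → $1,515.60
  Oct: +$721.08 → $2,236.68
  Nov: +$721.08 → $2,957.76
  Dec: +$721.08 − $1,864.68 → $1,814.16
  Jan: +$721.08 → $2,535.24
  Feb: +$721.08 → $3,256.32
  Mar: +$721.08 − $3,977.40 → $0.00
Lowest trial balance = -$647.64 (Jun)
Initial deposit = cushion − low point = $1,442.16 − (-$647.64) = $2,089.80

$2,089.80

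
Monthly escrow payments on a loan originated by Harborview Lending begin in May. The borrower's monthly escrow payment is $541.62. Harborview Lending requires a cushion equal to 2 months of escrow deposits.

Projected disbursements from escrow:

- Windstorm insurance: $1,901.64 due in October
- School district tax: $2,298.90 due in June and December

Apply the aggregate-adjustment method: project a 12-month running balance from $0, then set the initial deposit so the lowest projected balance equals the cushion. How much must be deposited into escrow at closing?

$3,249.72

Cushion = 2 × $541.62 = $1,083.24
Trial balance (start $0, +$541.62 each month, − disbursements):
  May: +$541.62 → $541.62
  Jun: +$541.62 − $2,298.90 → -$1,215.66
  Jul: +$541.62 → -$674.04
  Aug: +$541.62 → -$132.42
  Sep: +$541.62 → $409.20
  Oct: +$541.62 − $1,901.64 → -$950.82
  Nov: +$541.62 → -$409.20
  Dec: +$541.62 − $2,298.90 → -$2,166.48
  Jan: +$541.62 → -$1,624.86
  Feb: +$541.62 → -$1,083.24
  Mar: +$541.62 → -$541.62
  Apr: +$541.62 → $0.00
Lowest trial balance = -$2,166.48 (Dec)
Initial deposit = cushion − low point = $1,083.24 − (-$2,166.48) = $3,249.72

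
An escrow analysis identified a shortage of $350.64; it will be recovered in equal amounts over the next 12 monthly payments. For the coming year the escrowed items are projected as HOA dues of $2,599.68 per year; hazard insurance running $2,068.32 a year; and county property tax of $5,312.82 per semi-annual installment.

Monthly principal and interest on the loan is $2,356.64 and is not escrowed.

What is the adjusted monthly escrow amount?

HOA dues = $2,599.68/yr
Hazard insurance = $2,068.32/yr
County property tax = $5,312.82 × 2 = $10,625.64/yr
Total per year = $2,599.68 + $2,068.32 + $10,625.64 = $15,293.64
Monthly escrow = $15,293.64 ÷ 12 = $1,274.47
Shortage spread = $350.64 / 12 = $29.22/mo
Adjusted monthly = $1,274.47 + $29.22 = $1,303.69

$1,303.69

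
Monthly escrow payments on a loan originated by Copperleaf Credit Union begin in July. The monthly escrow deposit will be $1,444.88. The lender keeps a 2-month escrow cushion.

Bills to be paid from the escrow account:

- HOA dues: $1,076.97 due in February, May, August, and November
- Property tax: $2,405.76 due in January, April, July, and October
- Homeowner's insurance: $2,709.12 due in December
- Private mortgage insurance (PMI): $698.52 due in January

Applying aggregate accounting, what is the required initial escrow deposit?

Cushion = 2 × $1,444.88 = $2,889.76
Trial balance (start $0, +$1,444.88 each month, − disbursements):
  Jul: +$1,444.88 − $2,405.76 → -$960.88
  Aug: +$1,444.88 − $1,076.97 → -$592.97
  Sep: +$1,444.88 → $851.91
  Oct: +$1,444.88 − $2,405.76 → -$108.97
  Nov: +$1,444.88 − $1,076.97 → $258.94
  Dec: +$1,444.88 − $2,709.12 → -$1,005.30
  Jan: +$1,444.88 − $3,104.28 → -$2,664.70
  Feb: +$1,444.88 − $1,076.97 → -$2,296.79
  Mar: +$1,444.88 → -$851.91
  Apr: +$1,444.88 − $2,405.76 → -$1,812.79
  May: +$1,444.88 − $1,076.97 → -$1,444.88
  Jun: +$1,444.88 → $0.00
Lowest trial balance = -$2,664.70 (Jan)
Initial deposit = cushion − low point = $2,889.76 − (-$2,664.70) = $5,554.46

$5,554.46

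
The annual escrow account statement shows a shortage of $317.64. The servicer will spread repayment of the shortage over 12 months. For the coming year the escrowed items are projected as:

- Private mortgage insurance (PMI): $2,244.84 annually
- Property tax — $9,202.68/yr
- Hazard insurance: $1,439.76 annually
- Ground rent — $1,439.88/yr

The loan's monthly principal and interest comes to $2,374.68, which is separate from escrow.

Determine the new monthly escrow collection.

Private mortgage insurance (PMI) — $2,244.84 annually
Property tax — $9,202.68 annually
Hazard insurance — $1,439.76 annually
Ground rent — $1,439.88 annually
Annual escrow total = $2,244.84 + $9,202.68 + $1,439.76 + $1,439.88 = $14,327.16
Base monthly escrow = $14,327.16 ÷ 12 = $1,193.93
Monthly shortage recovery: $317.64 / 12 = $26.47
New monthly escrow = $1,193.93 + $26.47 = $1,220.40

$1,220.40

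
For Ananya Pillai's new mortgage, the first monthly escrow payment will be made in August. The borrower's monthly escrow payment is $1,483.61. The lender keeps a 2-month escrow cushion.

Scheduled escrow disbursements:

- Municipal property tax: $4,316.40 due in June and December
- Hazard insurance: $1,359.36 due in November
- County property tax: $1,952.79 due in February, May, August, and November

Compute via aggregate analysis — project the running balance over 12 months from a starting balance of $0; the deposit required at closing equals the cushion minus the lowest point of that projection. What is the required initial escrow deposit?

Cushion = 2 × $1,483.61 = $2,967.22
Trial balance (start $0, +$1,483.61 each month, − disbursements):
  Aug: +$1,483.61 − $1,952.79 → -$469.18
  Sep: +$1,483.61 → $1,014.43
  Oct: +$1,483.61 → $2,498.04
  Nov: +$1,483.61 − $3,312.15 → $669.50
  Dec: +$1,483.61 − $4,316.40 → -$2,163.29
  Jan: +$1,483.61 → -$679.68
  Feb: +$1,483.61 − $1,952.79 → -$1,148.86
  Mar: +$1,483.61 → $334.75
  Apr: +$1,483.61 → $1,818.36
  May: +$1,483.61 − $1,952.79 → $1,349.18
  Jun: +$1,483.61 − $4,316.40 → -$1,483.61
  Jul: +$1,483.61 → $0.00
Lowest trial balance = -$2,163.29 (Dec)
Initial deposit = cushion − low point = $2,967.22 − (-$2,163.29) = $5,130.51

$5,130.51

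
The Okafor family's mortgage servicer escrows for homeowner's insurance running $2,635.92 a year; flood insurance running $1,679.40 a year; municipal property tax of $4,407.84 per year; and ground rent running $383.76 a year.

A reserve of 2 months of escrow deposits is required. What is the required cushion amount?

$1,517.82

Homeowner's insurance = $2,635.92/yr
Flood insurance = $1,679.40/yr
Municipal property tax = $4,407.84/yr
Ground rent = $383.76/yr
Total annual escrow = $9,106.92
Monthly = $9,106.92 / 12 = $758.91
Cushion = 2 × $758.91 = $1,517.82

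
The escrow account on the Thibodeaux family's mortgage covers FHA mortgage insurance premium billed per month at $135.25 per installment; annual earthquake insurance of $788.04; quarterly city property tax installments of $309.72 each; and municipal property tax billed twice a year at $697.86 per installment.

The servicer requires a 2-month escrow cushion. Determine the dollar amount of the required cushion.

$840.94

FHA mortgage insurance premium — $135.25 × 12 = $1,623.00 per year
Earthquake insurance — $788.04 per year
City property tax — $309.72 × 4 = $1,238.88 per year
Municipal property tax — $697.86 × 2 = $1,395.72 per year
Total per year = $1,623.00 + $788.04 + $1,238.88 + $1,395.72 = $5,045.64
Base monthly escrow = $5,045.64 ÷ 12 = $420.47
Cushion = 2 × $420.47 = $840.94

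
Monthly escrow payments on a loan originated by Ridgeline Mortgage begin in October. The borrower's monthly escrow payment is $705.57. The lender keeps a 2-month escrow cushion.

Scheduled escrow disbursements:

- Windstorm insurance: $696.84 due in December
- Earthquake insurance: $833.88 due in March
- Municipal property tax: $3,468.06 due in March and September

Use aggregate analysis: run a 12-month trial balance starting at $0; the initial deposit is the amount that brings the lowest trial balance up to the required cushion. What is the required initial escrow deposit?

Cushion = 2 × $705.57 = $1,411.14
Trial balance (start $0, +$705.57 each month, − disbursements):
  Oct: +$705.57 → $705.57
  Nov: +$705.57 → $1,411.14
  Dec: +$705.57 − $696.84 → $1,419.87
  Jan: +$705.57 → $2,125.44
  Feb: +$705.57 → $2,831.01
  Mar: +$705.57 − $4,301.94 → -$765.36
  Apr: +$705.57 → -$59.79
  May: +$705.57 → $645.78
  Jun: +$705.57 → $1,351.35
  Jul: +$705.57 → $2,056.92
  Aug: +$705.57 → $2,762.49
  Sep: +$705.57 − $3,468.06 → $0.00
Lowest trial balance = -$765.36 (Mar)
Initial deposit = cushion − low point = $1,411.14 − (-$765.36) = $2,176.50

$2,176.50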